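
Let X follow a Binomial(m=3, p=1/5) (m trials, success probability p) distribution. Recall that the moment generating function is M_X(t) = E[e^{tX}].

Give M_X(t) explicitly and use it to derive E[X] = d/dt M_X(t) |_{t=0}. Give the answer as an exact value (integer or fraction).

M_X(t) = (e^(t)/5 + 4/5)^3
dM/dt = 3*e^(3*t)/125 + 24*e^(2*t)/125 + 48*e^(t)/125

E[X] = dM/dt |_{t=0} = 3/5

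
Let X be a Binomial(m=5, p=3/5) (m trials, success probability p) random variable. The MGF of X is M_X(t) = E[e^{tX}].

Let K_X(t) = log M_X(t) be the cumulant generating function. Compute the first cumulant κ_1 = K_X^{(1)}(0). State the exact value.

κ_1 = dK/dt |_{t=0} = 3

M_X(t) = (3*e^(t)/5 + 2/5)^5
K_X(t) = log M_X(t) = 5*log(3*e^(t)/5 + 2/5)
dK/dt = 15*e^(t)/(3*e^(t) + 2)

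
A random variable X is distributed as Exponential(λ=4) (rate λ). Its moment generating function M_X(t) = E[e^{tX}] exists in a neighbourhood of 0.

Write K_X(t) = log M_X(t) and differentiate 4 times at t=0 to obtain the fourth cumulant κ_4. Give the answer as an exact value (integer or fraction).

κ_4 = d^4K/dt^4 |_{t=0} = 3/128

M_X(t) = 4/(4 - t)
K_X(t) = log M_X(t) = -log(4 - t) + 2*log(2)
dK/dt = -1/(t - 4)
d^2K/dt^2 = 1/(t^2 - 8*t + 16)
d^3K/dt^3 = -2/(t^3 - 12*t^2 + 48*t - 64)
d^4K/dt^4 = 6/(t^4 - 16*t^3 + 96*t^2 - 256*t + 256)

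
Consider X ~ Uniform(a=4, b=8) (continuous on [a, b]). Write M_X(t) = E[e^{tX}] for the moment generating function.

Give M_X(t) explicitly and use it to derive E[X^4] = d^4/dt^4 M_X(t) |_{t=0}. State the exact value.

M_X(t) = (e^(8*t) - e^(4*t))/(4*t)

E[X^4] = D^4[M](0) = 7936/5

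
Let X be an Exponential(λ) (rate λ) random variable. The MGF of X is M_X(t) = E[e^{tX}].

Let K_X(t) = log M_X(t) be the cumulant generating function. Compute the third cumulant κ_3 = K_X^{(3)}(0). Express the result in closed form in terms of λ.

κ_3 = K^(3)(0) = 2/λ^3

M_X(t) = λ/(λ - t)
K_X(t) = log M_X(t) = log(λ) - log(λ - t)
K^(3)(t) = -2/(-λ^3 + 3*λ^2*t - 3*λ*t^2 + t^3)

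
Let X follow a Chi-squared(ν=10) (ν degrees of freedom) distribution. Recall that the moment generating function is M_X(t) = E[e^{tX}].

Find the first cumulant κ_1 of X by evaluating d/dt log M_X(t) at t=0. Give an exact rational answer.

κ_1 = D[K](0) = 10

M_X(t) = (1 - 2*t)^(-5)
K_X(t) = log M_X(t) = -5*log(1 - 2*t)
D[K](t) = -10/(2*t - 1)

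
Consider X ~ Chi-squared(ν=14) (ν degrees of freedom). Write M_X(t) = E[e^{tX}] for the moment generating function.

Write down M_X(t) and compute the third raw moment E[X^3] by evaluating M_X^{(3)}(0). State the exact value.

M_X(t) = (1 - 2*t)^(-7)
M′(t) = 14/(256*t^8 - 1024*t^7 + 1792*t^6 - 1792*t^5 + 1120*t^4 - 448*t^3 + 112*t^2 - 16*t + 1)
M′′(t) = -224/(512*t^9 - 2304*t^8 + 4608*t^7 - 5376*t^6 + 4032*t^5 - 2016*t^4 + 672*t^3 - 144*t^2 + 18*t - 1)
M′′′(t) = 4032/(1024*t^10 - 5120*t^9 + 11520*t^8 - 15360*t^7 + 13440*t^6 - 8064*t^5 + 3360*t^4 - 960*t^3 + 180*t^2 - 20*t + 1)

E[X^3] = M′′′(0) = 4032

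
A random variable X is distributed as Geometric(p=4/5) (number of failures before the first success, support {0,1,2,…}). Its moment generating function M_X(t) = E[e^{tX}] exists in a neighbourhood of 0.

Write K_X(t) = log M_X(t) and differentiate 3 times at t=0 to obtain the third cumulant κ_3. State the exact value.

κ_3 = K′′′(0) = 15/32

M_X(t) = 4/(5*(1 - e^(t)/5))
K_X(t) = log M_X(t) = -log(1 - e^(t)/5) - log(5) + 2*log(2)
K′(t) = -e^(t)/(e^(t) - 5)
K′′(t) = 5*e^(t)/(e^(2*t) - 10*e^(t) + 25)
K′′′(t) = (-5*e^(2*t) - 25*e^(t))/(e^(3*t) - 15*e^(2*t) + 75*e^(t) - 125)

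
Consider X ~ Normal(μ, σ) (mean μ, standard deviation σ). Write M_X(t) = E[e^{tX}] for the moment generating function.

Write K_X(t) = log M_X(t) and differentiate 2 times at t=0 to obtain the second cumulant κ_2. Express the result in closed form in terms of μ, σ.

κ_2 = d^2K/dt^2 |_{t=0} = σ^2

M_X(t) = e^(μ*t + σ^2*t^2/2)
K_X(t) = log M_X(t) = μ*t + σ^2*t^2/2
dK/dt = μ + σ^2*t
d^2K/dt^2 = σ^2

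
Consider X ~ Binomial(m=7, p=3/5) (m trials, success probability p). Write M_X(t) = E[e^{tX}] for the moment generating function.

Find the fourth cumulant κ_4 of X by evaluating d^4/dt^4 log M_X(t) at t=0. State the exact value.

M_X(t) = (3*e^(t)/5 + 2/5)^7
K_X(t) = log M_X(t) = 7*log(3*e^(t)/5 + 2/5)
K′(t) = 21*e^(t)/(3*e^(t) + 2)
K′′(t) = 42*e^(t)/(9*e^(2*t) + 12*e^(t) + 4)
K′′′(t) = (-126*e^(2*t) + 84*e^(t))/(27*e^(3*t) + 54*e^(2*t) + 36*e^(t) + 8)
K′′′′(t) = (378*e^(3*t) - 1008*e^(2*t) + 168*e^(t))/(81*e^(4*t) + 216*e^(3*t) + 216*e^(2*t) + 96*e^(t) + 16)

κ_4 = K′′′′(0) = -462/625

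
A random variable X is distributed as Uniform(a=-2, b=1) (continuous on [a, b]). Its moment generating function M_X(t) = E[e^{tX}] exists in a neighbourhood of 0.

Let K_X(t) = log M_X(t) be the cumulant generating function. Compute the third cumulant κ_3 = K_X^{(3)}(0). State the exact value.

κ_3 = D^3[K](0) = 0

M_X(t) = (e^(t) - e^(-2*t))/(3*t)
K_X(t) = log M_X(t) = -log(t) + log(e^(t) - e^(-2*t)) - log(3)
D^3[K](t) = (27*t^3*e^(6*t) + 27*t^3*e^(3*t) - 2*e^(9*t) + 6*e^(6*t) - 6*e^(3*t) + 2)/(t^3*e^(9*t) - 3*t^3*e^(6*t) + 3*t^3*e^(3*t) - t^3)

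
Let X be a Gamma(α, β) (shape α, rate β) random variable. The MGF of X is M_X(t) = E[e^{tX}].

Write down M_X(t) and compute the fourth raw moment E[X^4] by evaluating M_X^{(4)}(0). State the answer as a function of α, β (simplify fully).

E[X^4] = D^4[M](0) = α*(α^3 + 6*α^2 + 11*α + 6)/β^4

M_X(t) = (β/(β - t))^α
D^4[M](t) = (α^4*β^α*(1/(β - t))^α + 6*α^3*β^α*(1/(β - t))^α + 11*α^2*β^α*(1/(β - t))^α + 6*α*β^α*(1/(β - t))^α)/(β^4 - 4*β^3*t + 6*β^2*t^2 - 4*β*t^3 + t^4)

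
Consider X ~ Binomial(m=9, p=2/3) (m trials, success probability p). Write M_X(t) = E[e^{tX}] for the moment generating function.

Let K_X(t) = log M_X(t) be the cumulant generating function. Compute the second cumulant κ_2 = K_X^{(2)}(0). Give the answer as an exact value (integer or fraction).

M_X(t) = (2*e^(t)/3 + 1/3)^9
K_X(t) = log M_X(t) = 9*log(2*e^(t)/3 + 1/3)
K^(2)(t) = 18*e^(t)/(4*e^(2*t) + 4*e^(t) + 1)

κ_2 = K^(2)(0) = 2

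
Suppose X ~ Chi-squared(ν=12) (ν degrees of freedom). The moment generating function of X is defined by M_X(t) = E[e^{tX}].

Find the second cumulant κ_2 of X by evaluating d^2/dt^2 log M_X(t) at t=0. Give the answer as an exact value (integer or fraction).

M_X(t) = (1 - 2*t)^(-6)
K_X(t) = log M_X(t) = -6*log(1 - 2*t)
K′(t) = -12/(2*t - 1)
K′′(t) = 24/(4*t^2 - 4*t + 1)

κ_2 = K′′(0) = 24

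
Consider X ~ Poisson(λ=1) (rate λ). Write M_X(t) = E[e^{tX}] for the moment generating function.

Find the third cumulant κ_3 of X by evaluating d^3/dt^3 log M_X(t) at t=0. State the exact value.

κ_3 = d^3K/dt^3 |_{t=0} = 1

M_X(t) = e^(e^(t) - 1)
K_X(t) = log M_X(t) = e^(t) - 1
dK/dt = e^(t)
d^2K/dt^2 = e^(t)
d^3K/dt^3 = e^(t)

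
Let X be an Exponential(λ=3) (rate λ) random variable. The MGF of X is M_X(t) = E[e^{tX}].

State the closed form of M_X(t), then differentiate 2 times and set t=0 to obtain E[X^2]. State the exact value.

E[X^2] = d^2M/dt^2 |_{t=0} = 2/9

M_X(t) = 3/(3 - t)
dM/dt = 3/(t^2 - 6*t + 9)
d^2M/dt^2 = -6/(t^3 - 9*t^2 + 27*t - 27)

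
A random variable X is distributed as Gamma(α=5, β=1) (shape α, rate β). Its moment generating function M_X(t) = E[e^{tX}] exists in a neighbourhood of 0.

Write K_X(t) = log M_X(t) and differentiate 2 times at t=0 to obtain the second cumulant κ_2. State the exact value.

κ_2 = K′′(0) = 5

M_X(t) = (1 - t)^(-5)
K_X(t) = log M_X(t) = -5*log(1 - t)
K′(t) = -5/(t - 1)
K′′(t) = 5/(t^2 - 2*t + 1)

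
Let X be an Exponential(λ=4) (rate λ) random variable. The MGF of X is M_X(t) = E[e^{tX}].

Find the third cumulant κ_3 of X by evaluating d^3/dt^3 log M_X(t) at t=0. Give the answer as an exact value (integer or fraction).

κ_3 = d^3K/dt^3 |_{t=0} = 1/32

M_X(t) = 4/(4 - t)
K_X(t) = log M_X(t) = -log(4 - t) + 2*log(2)
dK/dt = -1/(t - 4)
d^2K/dt^2 = 1/(t^2 - 8*t + 16)
d^3K/dt^3 = -2/(t^3 - 12*t^2 + 48*t - 64)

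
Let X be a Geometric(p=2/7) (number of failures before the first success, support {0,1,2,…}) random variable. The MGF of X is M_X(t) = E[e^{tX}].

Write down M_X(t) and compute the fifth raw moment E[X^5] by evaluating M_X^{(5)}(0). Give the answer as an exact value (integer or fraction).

M_X(t) = 2/(7*(1 - 5*e^(t)/7))
dM/dt = 10*e^(t)/(25*e^(2*t) - 70*e^(t) + 49)
d^2M/dt^2 = (-50*e^(2*t) - 70*e^(t))/(125*e^(3*t) - 525*e^(2*t) + 735*e^(t) - 343)
d^3M/dt^3 = (250*e^(3*t) + 1400*e^(2*t) + 490*e^(t))/(625*e^(4*t) - 3500*e^(3*t) + 7350*e^(2*t) - 6860*e^(t) + 2401)
d^4M/dt^4 = (-1250*e^(4*t) - 19250*e^(3*t) - 26950*e^(2*t) - 3430*e^(t))/(3125*e^(5*t) - 21875*e^(4*t) + 61250*e^(3*t) - 85750*e^(2*t) + 60025*e^(t) - 16807)

E[X^5] = d^5M/dt^5 |_{t=0} = 47255/2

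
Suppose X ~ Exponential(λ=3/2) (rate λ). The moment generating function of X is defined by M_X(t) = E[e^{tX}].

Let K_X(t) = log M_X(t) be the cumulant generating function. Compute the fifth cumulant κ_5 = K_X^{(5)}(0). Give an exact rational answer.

M_X(t) = 3/(2*(3/2 - t))
K_X(t) = log M_X(t) = -log(3/2 - t) - log(2) + log(3)
K^(5)(t) = -768/(32*t^5 - 240*t^4 + 720*t^3 - 1080*t^2 + 810*t - 243)

κ_5 = K^(5)(0) = 256/81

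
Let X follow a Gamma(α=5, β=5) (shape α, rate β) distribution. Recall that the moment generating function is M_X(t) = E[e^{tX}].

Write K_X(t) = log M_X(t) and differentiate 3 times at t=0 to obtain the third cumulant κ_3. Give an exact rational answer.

M_X(t) = 3125/(5 - t)^5
K_X(t) = log M_X(t) = -5*log(5 - t) + 5*log(5)
dK/dt = -5/(t - 5)
d^2K/dt^2 = 5/(t^2 - 10*t + 25)
d^3K/dt^3 = -10/(t^3 - 15*t^2 + 75*t - 125)

κ_3 = d^3K/dt^3 |_{t=0} = 2/25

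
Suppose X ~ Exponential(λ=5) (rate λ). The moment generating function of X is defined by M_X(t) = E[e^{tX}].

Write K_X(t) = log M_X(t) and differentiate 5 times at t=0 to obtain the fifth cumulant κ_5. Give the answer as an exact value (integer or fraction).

κ_5 = K′′′′′(0) = 24/3125

M_X(t) = 5/(5 - t)
K_X(t) = log M_X(t) = -log(5 - t) + log(5)
K′(t) = -1/(t - 5)
K′′(t) = 1/(t^2 - 10*t + 25)
K′′′(t) = -2/(t^3 - 15*t^2 + 75*t - 125)
K′′′′(t) = 6/(t^4 - 20*t^3 + 150*t^2 - 500*t + 625)
K′′′′′(t) = -24/(t^5 - 25*t^4 + 250*t^3 - 1250*t^2 + 3125*t - 3125)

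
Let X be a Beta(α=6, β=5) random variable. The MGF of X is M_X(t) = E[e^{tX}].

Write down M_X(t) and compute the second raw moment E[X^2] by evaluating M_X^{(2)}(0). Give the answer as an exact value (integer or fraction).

E[X^2] = D^2[M](0) = 7/22

M_X(t) = ₁F₁(6; 11; t)
D^2[M](t) = 7*₁F₁(8; 13; t)/22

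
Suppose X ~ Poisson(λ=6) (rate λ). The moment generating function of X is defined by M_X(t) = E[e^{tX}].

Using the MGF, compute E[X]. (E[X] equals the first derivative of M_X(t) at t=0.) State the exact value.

M_X(t) = e^(6*e^(t) - 6)
M′(t) = 6*e^(-6)*e^(t)*e^(6*e^(t))

E[X] = M′(0) = 6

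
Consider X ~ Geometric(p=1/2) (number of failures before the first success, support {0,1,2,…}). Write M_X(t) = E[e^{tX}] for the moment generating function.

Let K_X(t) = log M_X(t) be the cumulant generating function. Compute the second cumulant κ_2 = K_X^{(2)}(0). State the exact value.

M_X(t) = 1/(2*(1 - e^(t)/2))
K_X(t) = log M_X(t) = -log(1 - e^(t)/2) - log(2)
dK/dt = -e^(t)/(e^(t) - 2)
d^2K/dt^2 = 2*e^(t)/(e^(2*t) - 4*e^(t) + 4)

κ_2 = d^2K/dt^2 |_{t=0} = 2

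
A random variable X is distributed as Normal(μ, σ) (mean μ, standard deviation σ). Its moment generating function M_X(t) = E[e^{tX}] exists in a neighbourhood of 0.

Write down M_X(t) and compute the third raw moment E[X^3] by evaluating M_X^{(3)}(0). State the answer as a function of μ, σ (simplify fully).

M_X(t) = e^(μ*t + σ^2*t^2/2)

E[X^3] = D^3[M](0) = μ*(μ^2 + 3*σ^2)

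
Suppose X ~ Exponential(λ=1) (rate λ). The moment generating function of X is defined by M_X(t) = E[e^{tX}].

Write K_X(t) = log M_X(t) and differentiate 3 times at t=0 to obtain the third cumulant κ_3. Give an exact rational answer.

M_X(t) = 1/(1 - t)
K_X(t) = log M_X(t) = -log(1 - t)
K^(3)(t) = -2/(t^3 - 3*t^2 + 3*t - 1)

κ_3 = K^(3)(0) = 2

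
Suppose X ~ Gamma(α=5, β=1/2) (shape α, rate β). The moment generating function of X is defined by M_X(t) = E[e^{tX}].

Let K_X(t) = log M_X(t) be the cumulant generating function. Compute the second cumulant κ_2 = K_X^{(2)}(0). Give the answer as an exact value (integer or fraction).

κ_2 = d^2K/dt^2 |_{t=0} = 20

M_X(t) = 1/(32*(1/2 - t)^5)
K_X(t) = log M_X(t) = -5*log(1/2 - t) - 5*log(2)
dK/dt = -10/(2*t - 1)
d^2K/dt^2 = 20/(4*t^2 - 4*t + 1)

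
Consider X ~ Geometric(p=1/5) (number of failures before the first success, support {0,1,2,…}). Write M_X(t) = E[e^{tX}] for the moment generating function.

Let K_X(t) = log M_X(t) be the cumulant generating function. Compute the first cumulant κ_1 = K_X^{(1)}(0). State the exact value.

κ_1 = K^(1)(0) = 4

M_X(t) = 1/(5*(1 - 4*e^(t)/5))
K_X(t) = log M_X(t) = -log(1 - 4*e^(t)/5) - log(5)
K^(1)(t) = -4*e^(t)/(4*e^(t) - 5)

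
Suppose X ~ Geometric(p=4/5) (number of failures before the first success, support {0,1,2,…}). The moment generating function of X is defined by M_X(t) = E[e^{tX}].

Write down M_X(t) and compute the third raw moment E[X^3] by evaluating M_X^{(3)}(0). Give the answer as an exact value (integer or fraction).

E[X^3] = d^3M/dt^3 |_{t=0} = 23/32

M_X(t) = 4/(5*(1 - e^(t)/5))
dM/dt = 4*e^(t)/(e^(2*t) - 10*e^(t) + 25)
d^2M/dt^2 = (-4*e^(2*t) - 20*e^(t))/(e^(3*t) - 15*e^(2*t) + 75*e^(t) - 125)
d^3M/dt^3 = (4*e^(3*t) + 80*e^(2*t) + 100*e^(t))/(e^(4*t) - 20*e^(3*t) + 150*e^(2*t) - 500*e^(t) + 625)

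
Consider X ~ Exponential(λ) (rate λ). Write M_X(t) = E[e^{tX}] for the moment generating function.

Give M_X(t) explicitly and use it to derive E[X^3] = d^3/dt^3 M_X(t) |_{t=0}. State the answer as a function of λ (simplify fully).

M_X(t) = λ/(λ - t)
D^3[M](t) = 6*λ/(λ^4 - 4*λ^3*t + 6*λ^2*t^2 - 4*λ*t^3 + t^4)

E[X^3] = D^3[M](0) = 6/λ^3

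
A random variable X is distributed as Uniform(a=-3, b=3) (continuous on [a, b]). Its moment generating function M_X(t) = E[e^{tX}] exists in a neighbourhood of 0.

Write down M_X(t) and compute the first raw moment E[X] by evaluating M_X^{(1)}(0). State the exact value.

M_X(t) = (e^(3*t) - e^(-3*t))/(6*t)
M^(1)(t) = (3*t*e^(6*t) + 3*t - e^(6*t) + 1)*e^(-3*t)/(6*t^2)

E[X] = M^(1)(0) = 0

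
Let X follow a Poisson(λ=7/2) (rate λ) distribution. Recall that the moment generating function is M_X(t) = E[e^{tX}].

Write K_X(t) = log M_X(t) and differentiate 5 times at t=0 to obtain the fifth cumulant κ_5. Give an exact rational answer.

κ_5 = D^5[K](0) = 7/2

M_X(t) = e^(7*e^(t)/2 - 7/2)
K_X(t) = log M_X(t) = 7*e^(t)/2 - 7/2
D^5[K](t) = 7*e^(t)/2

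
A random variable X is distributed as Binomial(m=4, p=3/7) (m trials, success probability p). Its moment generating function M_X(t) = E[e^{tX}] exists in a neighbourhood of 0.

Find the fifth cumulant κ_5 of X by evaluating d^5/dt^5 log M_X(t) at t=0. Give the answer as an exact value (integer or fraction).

M_X(t) = (3*e^(t)/7 + 4/7)^4
K_X(t) = log M_X(t) = 4*log(3*e^(t)/7 + 4/7)
dK/dt = 12*e^(t)/(3*e^(t) + 4)
d^2K/dt^2 = 48*e^(t)/(9*e^(2*t) + 24*e^(t) + 16)
d^3K/dt^3 = (-144*e^(2*t) + 192*e^(t))/(27*e^(3*t) + 108*e^(2*t) + 144*e^(t) + 64)
d^4K/dt^4 = (432*e^(3*t) - 2304*e^(2*t) + 768*e^(t))/(81*e^(4*t) + 432*e^(3*t) + 864*e^(2*t) + 768*e^(t) + 256)
d^5K/dt^5 = (-1296*e^(4*t) + 19008*e^(3*t) - 25344*e^(2*t) + 3072*e^(t))/(243*e^(5*t) + 1620*e^(4*t) + 4320*e^(3*t) + 5760*e^(2*t) + 3840*e^(t) + 1024)

κ_5 = d^5K/dt^5 |_{t=0} = -4560/16807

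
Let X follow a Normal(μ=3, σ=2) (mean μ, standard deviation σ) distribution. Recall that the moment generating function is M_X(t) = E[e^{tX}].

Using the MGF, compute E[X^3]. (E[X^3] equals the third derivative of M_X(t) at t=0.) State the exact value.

M_X(t) = e^(2*t^2 + 3*t)
M′(t) = 4*t*e^(3*t)*e^(2*t^2) + 3*e^(3*t)*e^(2*t^2)
M′′(t) = 16*t^2*e^(3*t)*e^(2*t^2) + 24*t*e^(3*t)*e^(2*t^2) + 13*e^(3*t)*e^(2*t^2)
M′′′(t) = 64*t^3*e^(3*t)*e^(2*t^2) + 144*t^2*e^(3*t)*e^(2*t^2) + 156*t*e^(3*t)*e^(2*t^2) + 63*e^(3*t)*e^(2*t^2)

E[X^3] = M′′′(0) = 63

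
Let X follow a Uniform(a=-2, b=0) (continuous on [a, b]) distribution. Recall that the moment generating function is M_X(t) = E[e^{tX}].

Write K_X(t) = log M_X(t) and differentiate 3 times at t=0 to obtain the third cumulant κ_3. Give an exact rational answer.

M_X(t) = (1 - e^(-2*t))/(2*t)
K_X(t) = log M_X(t) = -log(t) + log(1 - e^(-2*t)) - log(2)
K′(t) = (2*t - e^(2*t) + 1)/(t*e^(2*t) - t)
K′′(t) = (-4*t^2*e^(2*t) + e^(4*t) - 2*e^(2*t) + 1)/(t^2*e^(4*t) - 2*t^2*e^(2*t) + t^2)
K′′′(t) = (8*t^3*e^(4*t) + 8*t^3*e^(2*t) - 2*e^(6*t) + 6*e^(4*t) - 6*e^(2*t) + 2)/(t^3*e^(6*t) - 3*t^3*e^(4*t) + 3*t^3*e^(2*t) - t^3)

κ_3 = K′′′(0) = 0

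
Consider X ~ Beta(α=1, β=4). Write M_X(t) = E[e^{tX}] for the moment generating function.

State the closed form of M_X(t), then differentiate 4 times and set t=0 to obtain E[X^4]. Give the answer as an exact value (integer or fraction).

E[X^4] = M^(4)(0) = 1/70

M_X(t) = ₁F₁(1; 5; t)
M^(4)(t) = ₁F₁(5; 9; t)/70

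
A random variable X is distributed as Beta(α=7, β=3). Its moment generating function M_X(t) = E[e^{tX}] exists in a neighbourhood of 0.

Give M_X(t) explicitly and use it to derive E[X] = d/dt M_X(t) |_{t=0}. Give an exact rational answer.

M_X(t) = ₁F₁(7; 10; t)
M′(t) = 7*₁F₁(8; 11; t)/10

E[X] = M′(0) = 7/10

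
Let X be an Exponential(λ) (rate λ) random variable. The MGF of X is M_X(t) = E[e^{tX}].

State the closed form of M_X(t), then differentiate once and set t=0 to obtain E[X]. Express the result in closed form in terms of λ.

E[X] = D[M](0) = 1/λ

M_X(t) = λ/(λ - t)
D[M](t) = λ/(λ^2 - 2*λ*t + t^2)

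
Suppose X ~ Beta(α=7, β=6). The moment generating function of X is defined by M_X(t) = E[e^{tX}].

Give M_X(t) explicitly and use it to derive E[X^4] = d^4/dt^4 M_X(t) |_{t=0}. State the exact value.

E[X^4] = M^(4)(0) = 3/26

M_X(t) = ₁F₁(7; 13; t)
M^(4)(t) = 3*₁F₁(11; 17; t)/26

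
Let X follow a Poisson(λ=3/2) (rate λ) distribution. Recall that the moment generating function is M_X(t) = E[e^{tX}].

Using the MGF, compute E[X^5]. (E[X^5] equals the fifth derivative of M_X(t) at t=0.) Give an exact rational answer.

M_X(t) = e^(3*e^(t)/2 - 3/2)
M′(t) = 3*e^(-3/2)*e^(t)*e^(3*e^(t)/2)/2
M′′(t) = (9*e^(2*t)*e^(3*e^(t)/2) + 6*e^(t)*e^(3*e^(t)/2))*e^(-3/2)/4
M′′′(t) = (27*e^(3*t)*e^(3*e^(t)/2) + 54*e^(2*t)*e^(3*e^(t)/2) + 12*e^(t)*e^(3*e^(t)/2))*e^(-3/2)/8
M′′′′(t) = (81*e^(4*t)*e^(3*e^(t)/2) + 324*e^(3*t)*e^(3*e^(t)/2) + 252*e^(2*t)*e^(3*e^(t)/2) + 24*e^(t)*e^(3*e^(t)/2))*e^(-3/2)/16
M′′′′′(t) = (243*e^(5*t)*e^(3*e^(t)/2) + 1620*e^(4*t)*e^(3*e^(t)/2) + 2700*e^(3*t)*e^(3*e^(t)/2) + 1080*e^(2*t)*e^(3*e^(t)/2) + 48*e^(t)*e^(3*e^(t)/2))*e^(-3/2)/32

E[X^5] = M′′′′′(0) = 5691/32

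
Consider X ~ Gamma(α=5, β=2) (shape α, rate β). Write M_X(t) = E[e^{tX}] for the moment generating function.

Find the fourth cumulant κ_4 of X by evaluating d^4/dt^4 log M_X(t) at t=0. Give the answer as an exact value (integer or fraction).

κ_4 = D^4[K](0) = 15/8

M_X(t) = 32/(2 - t)^5
K_X(t) = log M_X(t) = -5*log(2 - t) + 5*log(2)
D^4[K](t) = 30/(t^4 - 8*t^3 + 24*t^2 - 32*t + 16)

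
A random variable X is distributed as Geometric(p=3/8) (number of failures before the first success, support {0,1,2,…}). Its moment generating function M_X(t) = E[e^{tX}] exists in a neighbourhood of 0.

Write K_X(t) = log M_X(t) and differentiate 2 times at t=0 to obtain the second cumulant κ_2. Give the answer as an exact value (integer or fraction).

M_X(t) = 3/(8*(1 - 5*e^(t)/8))
K_X(t) = log M_X(t) = -log(1 - 5*e^(t)/8) - 3*log(2) + log(3)
dK/dt = -5*e^(t)/(5*e^(t) - 8)
d^2K/dt^2 = 40*e^(t)/(25*e^(2*t) - 80*e^(t) + 64)

κ_2 = d^2K/dt^2 |_{t=0} = 40/9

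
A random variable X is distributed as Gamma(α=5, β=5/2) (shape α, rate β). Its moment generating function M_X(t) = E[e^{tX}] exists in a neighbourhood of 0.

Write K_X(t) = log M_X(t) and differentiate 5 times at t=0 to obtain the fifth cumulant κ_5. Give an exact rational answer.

M_X(t) = 3125/(32*(5/2 - t)^5)
K_X(t) = log M_X(t) = -5*log(5/2 - t) - 5*log(2) + 5*log(5)
K′(t) = -10/(2*t - 5)
K′′(t) = 20/(4*t^2 - 20*t + 25)
K′′′(t) = -80/(8*t^3 - 60*t^2 + 150*t - 125)
K′′′′(t) = 480/(16*t^4 - 160*t^3 + 600*t^2 - 1000*t + 625)
K′′′′′(t) = -3840/(32*t^5 - 400*t^4 + 2000*t^3 - 5000*t^2 + 6250*t - 3125)

κ_5 = K′′′′′(0) = 768/625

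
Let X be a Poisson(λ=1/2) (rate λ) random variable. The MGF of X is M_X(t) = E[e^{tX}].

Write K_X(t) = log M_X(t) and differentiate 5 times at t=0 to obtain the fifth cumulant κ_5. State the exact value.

M_X(t) = e^(e^(t)/2 - 1/2)
K_X(t) = log M_X(t) = e^(t)/2 - 1/2
D^5[K](t) = e^(t)/2

κ_5 = D^5[K](0) = 1/2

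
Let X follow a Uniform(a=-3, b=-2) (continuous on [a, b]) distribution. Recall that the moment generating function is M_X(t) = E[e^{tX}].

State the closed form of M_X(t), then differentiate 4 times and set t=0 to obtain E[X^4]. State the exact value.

E[X^4] = M′′′′(0) = 211/5

M_X(t) = (e^(-2*t) - e^(-3*t))/t
M′(t) = (-2*t*e^(t) + 3*t - e^(t) + 1)*e^(-3*t)/t^2
M′′(t) = (4*t^2*e^(t) - 9*t^2 + 4*t*e^(t) - 6*t + 2*e^(t) - 2)*e^(-3*t)/t^3
M′′′(t) = (-8*t^3*e^(t) + 27*t^3 - 12*t^2*e^(t) + 27*t^2 - 12*t*e^(t) + 18*t - 6*e^(t) + 6)*e^(-3*t)/t^4
M′′′′(t) = (16*t^4*e^(t) - 81*t^4 + 32*t^3*e^(t) - 108*t^3 + 48*t^2*e^(t) - 108*t^2 + 48*t*e^(t) - 72*t + 24*e^(t) - 24)*e^(-3*t)/t^5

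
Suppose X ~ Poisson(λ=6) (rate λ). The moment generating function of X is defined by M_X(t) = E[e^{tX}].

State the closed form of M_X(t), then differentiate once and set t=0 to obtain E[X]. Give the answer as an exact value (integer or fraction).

M_X(t) = e^(6*e^(t) - 6)
dM/dt = 6*e^(-6)*e^(t)*e^(6*e^(t))

E[X] = dM/dt |_{t=0} = 6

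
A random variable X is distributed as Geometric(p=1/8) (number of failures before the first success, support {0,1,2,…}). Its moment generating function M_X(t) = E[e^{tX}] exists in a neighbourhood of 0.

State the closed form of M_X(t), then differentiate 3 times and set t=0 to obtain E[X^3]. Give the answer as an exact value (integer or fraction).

M_X(t) = 1/(8*(1 - 7*e^(t)/8))
M^(3)(t) = (343*e^(3*t) + 1568*e^(2*t) + 448*e^(t))/(2401*e^(4*t) - 10976*e^(3*t) + 18816*e^(2*t) - 14336*e^(t) + 4096)

E[X^3] = M^(3)(0) = 2359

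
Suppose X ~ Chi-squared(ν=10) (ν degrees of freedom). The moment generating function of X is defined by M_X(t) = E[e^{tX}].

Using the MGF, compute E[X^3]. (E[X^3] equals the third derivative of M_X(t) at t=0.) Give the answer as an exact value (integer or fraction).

E[X^3] = M^(3)(0) = 1680

M_X(t) = (1 - 2*t)^(-5)
M^(3)(t) = 1680/(256*t^8 - 1024*t^7 + 1792*t^6 - 1792*t^5 + 1120*t^4 - 448*t^3 + 112*t^2 - 16*t + 1)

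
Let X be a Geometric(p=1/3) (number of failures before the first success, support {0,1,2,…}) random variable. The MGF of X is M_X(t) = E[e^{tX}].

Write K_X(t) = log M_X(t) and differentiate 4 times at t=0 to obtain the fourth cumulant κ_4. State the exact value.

M_X(t) = 1/(3*(1 - 2*e^(t)/3))
K_X(t) = log M_X(t) = -log(1 - 2*e^(t)/3) - log(3)
D^4[K](t) = (24*e^(3*t) + 144*e^(2*t) + 54*e^(t))/(16*e^(4*t) - 96*e^(3*t) + 216*e^(2*t) - 216*e^(t) + 81)

κ_4 = D^4[K](0) = 222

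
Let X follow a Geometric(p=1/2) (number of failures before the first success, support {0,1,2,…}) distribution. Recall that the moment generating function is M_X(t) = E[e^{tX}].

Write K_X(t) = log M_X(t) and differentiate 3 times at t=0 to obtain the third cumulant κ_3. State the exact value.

κ_3 = D^3[K](0) = 6

M_X(t) = 1/(2*(1 - e^(t)/2))
K_X(t) = log M_X(t) = -log(1 - e^(t)/2) - log(2)
D^3[K](t) = (-2*e^(2*t) - 4*e^(t))/(e^(3*t) - 6*e^(2*t) + 12*e^(t) - 8)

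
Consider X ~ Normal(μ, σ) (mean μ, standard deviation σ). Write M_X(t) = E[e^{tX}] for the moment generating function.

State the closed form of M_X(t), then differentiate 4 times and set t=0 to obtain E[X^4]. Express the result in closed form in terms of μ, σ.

M_X(t) = e^(μ*t + σ^2*t^2/2)

E[X^4] = D^4[M](0) = μ^4 + 6*μ^2*σ^2 + 3*σ^4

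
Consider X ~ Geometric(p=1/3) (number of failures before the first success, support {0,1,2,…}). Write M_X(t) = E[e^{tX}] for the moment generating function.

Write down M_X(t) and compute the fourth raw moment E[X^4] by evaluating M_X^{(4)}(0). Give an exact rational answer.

M_X(t) = 1/(3*(1 - 2*e^(t)/3))
M^(4)(t) = (-16*e^(4*t) - 264*e^(3*t) - 396*e^(2*t) - 54*e^(t))/(32*e^(5*t) - 240*e^(4*t) + 720*e^(3*t) - 1080*e^(2*t) + 810*e^(t) - 243)

E[X^4] = M^(4)(0) = 730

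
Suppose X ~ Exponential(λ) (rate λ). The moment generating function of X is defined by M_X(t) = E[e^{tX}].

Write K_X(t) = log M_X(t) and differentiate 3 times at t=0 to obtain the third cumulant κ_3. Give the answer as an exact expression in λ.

M_X(t) = λ/(λ - t)
K_X(t) = log M_X(t) = log(λ) - log(λ - t)
K′(t) = -1/(-λ + t)
K′′(t) = 1/(λ^2 - 2*λ*t + t^2)
K′′′(t) = -2/(-λ^3 + 3*λ^2*t - 3*λ*t^2 + t^3)

κ_3 = K′′′(0) = 2/λ^3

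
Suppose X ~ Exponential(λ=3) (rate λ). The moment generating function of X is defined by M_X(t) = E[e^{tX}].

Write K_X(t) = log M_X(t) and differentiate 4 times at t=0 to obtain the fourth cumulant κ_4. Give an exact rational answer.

M_X(t) = 3/(3 - t)
K_X(t) = log M_X(t) = -log(3 - t) + log(3)
dK/dt = -1/(t - 3)
d^2K/dt^2 = 1/(t^2 - 6*t + 9)
d^3K/dt^3 = -2/(t^3 - 9*t^2 + 27*t - 27)
d^4K/dt^4 = 6/(t^4 - 12*t^3 + 54*t^2 - 108*t + 81)

κ_4 = d^4K/dt^4 |_{t=0} = 2/27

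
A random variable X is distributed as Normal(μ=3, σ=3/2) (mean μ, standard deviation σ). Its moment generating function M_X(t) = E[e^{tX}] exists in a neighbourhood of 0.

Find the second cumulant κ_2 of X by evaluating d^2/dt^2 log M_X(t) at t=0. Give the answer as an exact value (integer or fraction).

M_X(t) = e^(9*t^2/8 + 3*t)
K_X(t) = log M_X(t) = 9*t^2/8 + 3*t
K′(t) = 9*t/4 + 3
K′′(t) = 9/4

κ_2 = K′′(0) = 9/4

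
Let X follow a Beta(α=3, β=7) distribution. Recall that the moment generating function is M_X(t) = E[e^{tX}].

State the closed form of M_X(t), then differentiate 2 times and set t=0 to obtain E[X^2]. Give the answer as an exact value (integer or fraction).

M_X(t) = ₁F₁(3; 10; t)
M^(2)(t) = 6*₁F₁(5; 12; t)/55

E[X^2] = M^(2)(0) = 6/55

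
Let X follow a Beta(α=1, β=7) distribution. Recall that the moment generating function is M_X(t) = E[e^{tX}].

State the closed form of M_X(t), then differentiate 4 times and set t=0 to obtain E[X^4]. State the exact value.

M_X(t) = ₁F₁(1; 8; t)
M′(t) = ₁F₁(2; 9; t)/8
M′′(t) = ₁F₁(3; 10; t)/36
M′′′(t) = ₁F₁(4; 11; t)/120
M′′′′(t) = ₁F₁(5; 12; t)/330

E[X^4] = M′′′′(0) = 1/330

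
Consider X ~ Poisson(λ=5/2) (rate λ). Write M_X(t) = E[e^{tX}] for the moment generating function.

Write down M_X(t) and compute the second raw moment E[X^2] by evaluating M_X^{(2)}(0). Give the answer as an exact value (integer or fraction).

M_X(t) = e^(5*e^(t)/2 - 5/2)
dM/dt = 5*e^(-5/2)*e^(t)*e^(5*e^(t)/2)/2
d^2M/dt^2 = (25*e^(2*t)*e^(5*e^(t)/2) + 10*e^(t)*e^(5*e^(t)/2))*e^(-5/2)/4

E[X^2] = d^2M/dt^2 |_{t=0} = 35/4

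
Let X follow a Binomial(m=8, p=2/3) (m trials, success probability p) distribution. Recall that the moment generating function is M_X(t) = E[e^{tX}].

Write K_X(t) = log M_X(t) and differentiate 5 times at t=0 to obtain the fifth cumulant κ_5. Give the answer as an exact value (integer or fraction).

κ_5 = d^5K/dt^5 |_{t=0} = 80/81

M_X(t) = (2*e^(t)/3 + 1/3)^8
K_X(t) = log M_X(t) = 8*log(2*e^(t)/3 + 1/3)
dK/dt = 16*e^(t)/(2*e^(t) + 1)
d^2K/dt^2 = 16*e^(t)/(4*e^(2*t) + 4*e^(t) + 1)
d^3K/dt^3 = (-32*e^(2*t) + 16*e^(t))/(8*e^(3*t) + 12*e^(2*t) + 6*e^(t) + 1)
d^4K/dt^4 = (64*e^(3*t) - 128*e^(2*t) + 16*e^(t))/(16*e^(4*t) + 32*e^(3*t) + 24*e^(2*t) + 8*e^(t) + 1)
d^5K/dt^5 = (-128*e^(4*t) + 704*e^(3*t) - 352*e^(2*t) + 16*e^(t))/(32*e^(5*t) + 80*e^(4*t) + 80*e^(3*t) + 40*e^(2*t) + 10*e^(t) + 1)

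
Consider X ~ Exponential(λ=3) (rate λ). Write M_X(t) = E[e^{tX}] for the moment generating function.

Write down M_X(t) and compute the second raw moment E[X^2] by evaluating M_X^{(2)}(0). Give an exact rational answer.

E[X^2] = d^2M/dt^2 |_{t=0} = 2/9

M_X(t) = 3/(3 - t)
dM/dt = 3/(t^2 - 6*t + 9)
d^2M/dt^2 = -6/(t^3 - 9*t^2 + 27*t - 27)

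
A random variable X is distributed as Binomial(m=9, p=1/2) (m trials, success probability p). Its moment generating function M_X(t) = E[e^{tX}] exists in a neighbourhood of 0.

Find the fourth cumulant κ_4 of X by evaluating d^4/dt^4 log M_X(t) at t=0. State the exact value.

κ_4 = D^4[K](0) = -9/8

M_X(t) = (e^(t)/2 + 1/2)^9
K_X(t) = log M_X(t) = 9*log(e^(t)/2 + 1/2)
D^4[K](t) = (9*e^(3*t) - 36*e^(2*t) + 9*e^(t))/(e^(4*t) + 4*e^(3*t) + 6*e^(2*t) + 4*e^(t) + 1)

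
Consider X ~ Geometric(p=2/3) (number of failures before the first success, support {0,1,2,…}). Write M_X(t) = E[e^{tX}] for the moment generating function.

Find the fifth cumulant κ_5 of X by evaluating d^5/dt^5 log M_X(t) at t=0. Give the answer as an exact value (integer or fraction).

κ_5 = K′′′′′(0) = 15

M_X(t) = 2/(3*(1 - e^(t)/3))
K_X(t) = log M_X(t) = -log(1 - e^(t)/3) - log(3) + log(2)
K′(t) = -e^(t)/(e^(t) - 3)
K′′(t) = 3*e^(t)/(e^(2*t) - 6*e^(t) + 9)
K′′′(t) = (-3*e^(2*t) - 9*e^(t))/(e^(3*t) - 9*e^(2*t) + 27*e^(t) - 27)
K′′′′(t) = (3*e^(3*t) + 36*e^(2*t) + 27*e^(t))/(e^(4*t) - 12*e^(3*t) + 54*e^(2*t) - 108*e^(t) + 81)
K′′′′′(t) = (-3*e^(4*t) - 99*e^(3*t) - 297*e^(2*t) - 81*e^(t))/(e^(5*t) - 15*e^(4*t) + 90*e^(3*t) - 270*e^(2*t) + 405*e^(t) - 243)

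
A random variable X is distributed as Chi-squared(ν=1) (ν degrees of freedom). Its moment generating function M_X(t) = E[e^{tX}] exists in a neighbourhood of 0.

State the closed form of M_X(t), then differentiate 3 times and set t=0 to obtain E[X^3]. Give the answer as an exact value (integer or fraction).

M_X(t) = 1/√(1 - 2*t)
dM/dt = -1/(2*t*√(1 - 2*t) - √(1 - 2*t))
d^2M/dt^2 = 3/(4*t^2*√(1 - 2*t) - 4*t*√(1 - 2*t) + √(1 - 2*t))
d^3M/dt^3 = -15/(8*t^3*√(1 - 2*t) - 12*t^2*√(1 - 2*t) + 6*t*√(1 - 2*t) - √(1 - 2*t))

E[X^3] = d^3M/dt^3 |_{t=0} = 15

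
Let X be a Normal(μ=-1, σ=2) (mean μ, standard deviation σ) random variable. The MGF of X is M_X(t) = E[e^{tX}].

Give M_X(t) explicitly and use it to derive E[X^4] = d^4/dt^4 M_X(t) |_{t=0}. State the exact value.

M_X(t) = e^(2*t^2 - t)
M′(t) = 4*t*e^(-t)*e^(2*t^2) - e^(-t)*e^(2*t^2)
M′′(t) = (16*t^2*e^(2*t^2) - 8*t*e^(2*t^2) + 5*e^(2*t^2))*e^(-t)
M′′′(t) = (64*t^3*e^(2*t^2) - 48*t^2*e^(2*t^2) + 60*t*e^(2*t^2) - 13*e^(2*t^2))*e^(-t)
M′′′′(t) = (256*t^4*e^(2*t^2) - 256*t^3*e^(2*t^2) + 480*t^2*e^(2*t^2) - 208*t*e^(2*t^2) + 73*e^(2*t^2))*e^(-t)

E[X^4] = M′′′′(0) = 73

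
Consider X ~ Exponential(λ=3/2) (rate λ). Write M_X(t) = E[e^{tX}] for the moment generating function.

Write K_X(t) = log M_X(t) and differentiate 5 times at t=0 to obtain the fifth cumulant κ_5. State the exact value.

M_X(t) = 3/(2*(3/2 - t))
K_X(t) = log M_X(t) = -log(3/2 - t) - log(2) + log(3)
D^5[K](t) = -768/(32*t^5 - 240*t^4 + 720*t^3 - 1080*t^2 + 810*t - 243)

κ_5 = D^5[K](0) = 256/81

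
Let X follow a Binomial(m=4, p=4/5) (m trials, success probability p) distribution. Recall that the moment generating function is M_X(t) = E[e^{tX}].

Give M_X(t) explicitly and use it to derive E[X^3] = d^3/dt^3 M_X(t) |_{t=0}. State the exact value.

E[X^3] = M^(3)(0) = 4816/125

M_X(t) = (4*e^(t)/5 + 1/5)^4
M^(3)(t) = 16384*e^(4*t)/625 + 6912*e^(3*t)/625 + 768*e^(2*t)/625 + 16*e^(t)/625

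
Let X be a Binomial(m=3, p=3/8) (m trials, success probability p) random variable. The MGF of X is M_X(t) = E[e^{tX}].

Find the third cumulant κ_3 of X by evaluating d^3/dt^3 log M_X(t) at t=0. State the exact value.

κ_3 = K^(3)(0) = 45/256

M_X(t) = (3*e^(t)/8 + 5/8)^3
K_X(t) = log M_X(t) = 3*log(3*e^(t)/8 + 5/8)
K^(3)(t) = (-135*e^(2*t) + 225*e^(t))/(27*e^(3*t) + 135*e^(2*t) + 225*e^(t) + 125)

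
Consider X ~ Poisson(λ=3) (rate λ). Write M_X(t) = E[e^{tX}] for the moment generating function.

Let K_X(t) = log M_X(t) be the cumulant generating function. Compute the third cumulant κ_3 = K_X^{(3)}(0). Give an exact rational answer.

κ_3 = D^3[K](0) = 3

M_X(t) = e^(3*e^(t) - 3)
K_X(t) = log M_X(t) = 3*e^(t) - 3
D^3[K](t) = 3*e^(t)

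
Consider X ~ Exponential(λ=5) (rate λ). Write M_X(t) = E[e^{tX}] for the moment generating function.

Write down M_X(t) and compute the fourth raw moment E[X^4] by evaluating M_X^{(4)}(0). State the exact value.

E[X^4] = M^(4)(0) = 24/625

M_X(t) = 5/(5 - t)
M^(4)(t) = -120/(t^5 - 25*t^4 + 250*t^3 - 1250*t^2 + 3125*t - 3125)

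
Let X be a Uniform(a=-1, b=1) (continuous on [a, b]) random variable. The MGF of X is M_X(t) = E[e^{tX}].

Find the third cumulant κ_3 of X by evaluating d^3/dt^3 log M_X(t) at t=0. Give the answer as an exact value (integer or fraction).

M_X(t) = (e^(t) - e^(-t))/(2*t)
K_X(t) = log M_X(t) = -log(t) + log(e^(t) - e^(-t)) - log(2)
K′(t) = (t*e^(2*t) + t - e^(2*t) + 1)/(t*e^(2*t) - t)
K′′(t) = (-4*t^2*e^(2*t) + e^(4*t) - 2*e^(2*t) + 1)/(t^2*e^(4*t) - 2*t^2*e^(2*t) + t^2)
K′′′(t) = (8*t^3*e^(4*t) + 8*t^3*e^(2*t) - 2*e^(6*t) + 6*e^(4*t) - 6*e^(2*t) + 2)/(t^3*e^(6*t) - 3*t^3*e^(4*t) + 3*t^3*e^(2*t) - t^3)

κ_3 = K′′′(0) = 0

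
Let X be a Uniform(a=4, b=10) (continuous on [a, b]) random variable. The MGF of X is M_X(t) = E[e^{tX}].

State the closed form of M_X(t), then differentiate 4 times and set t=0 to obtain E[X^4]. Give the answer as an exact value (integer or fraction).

E[X^4] = M^(4)(0) = 16496/5

M_X(t) = (e^(10*t) - e^(4*t))/(6*t)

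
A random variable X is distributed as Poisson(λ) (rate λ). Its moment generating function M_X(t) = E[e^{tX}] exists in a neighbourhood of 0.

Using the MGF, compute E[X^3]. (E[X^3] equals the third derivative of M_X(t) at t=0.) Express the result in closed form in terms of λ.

E[X^3] = d^3M/dt^3 |_{t=0} = λ*(λ^2 + 3*λ + 1)

M_X(t) = e^(λ*(e^(t) - 1))
dM/dt = λ*e^(-λ)*e^(t)*e^(λ*e^(t))
d^2M/dt^2 = (λ^2*e^(2*t)*e^(λ*e^(t)) + λ*e^(t)*e^(λ*e^(t)))*e^(-λ)
d^3M/dt^3 = (λ^3*e^(3*t)*e^(λ*e^(t)) + 3*λ^2*e^(2*t)*e^(λ*e^(t)) + λ*e^(t)*e^(λ*e^(t)))*e^(-λ)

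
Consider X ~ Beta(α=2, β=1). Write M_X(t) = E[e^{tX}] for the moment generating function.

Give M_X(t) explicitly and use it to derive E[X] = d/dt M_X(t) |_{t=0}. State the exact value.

E[X] = D[M](0) = 2/3

M_X(t) = ₁F₁(2; 3; t)
D[M](t) = 2*₁F₁(3; 4; t)/3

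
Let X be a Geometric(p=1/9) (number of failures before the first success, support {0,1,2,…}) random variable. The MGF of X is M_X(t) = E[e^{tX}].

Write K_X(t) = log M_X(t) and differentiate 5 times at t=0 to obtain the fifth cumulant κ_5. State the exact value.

κ_5 = K′′′′′(0) = 1058760

M_X(t) = 1/(9*(1 - 8*e^(t)/9))
K_X(t) = log M_X(t) = -log(1 - 8*e^(t)/9) - 2*log(3)
K′(t) = -8*e^(t)/(8*e^(t) - 9)
K′′(t) = 72*e^(t)/(64*e^(2*t) - 144*e^(t) + 81)
K′′′(t) = (-576*e^(2*t) - 648*e^(t))/(512*e^(3*t) - 1728*e^(2*t) + 1944*e^(t) - 729)
K′′′′(t) = (4608*e^(3*t) + 20736*e^(2*t) + 5832*e^(t))/(4096*e^(4*t) - 18432*e^(3*t) + 31104*e^(2*t) - 23328*e^(t) + 6561)
K′′′′′(t) = (-36864*e^(4*t) - 456192*e^(3*t) - 513216*e^(2*t) - 52488*e^(t))/(32768*e^(5*t) - 184320*e^(4*t) + 414720*e^(3*t) - 466560*e^(2*t) + 262440*e^(t) - 59049)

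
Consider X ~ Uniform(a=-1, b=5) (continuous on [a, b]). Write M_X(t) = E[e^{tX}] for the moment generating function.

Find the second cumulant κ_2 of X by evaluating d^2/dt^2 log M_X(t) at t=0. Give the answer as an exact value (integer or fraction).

κ_2 = D^2[K](0) = 3

M_X(t) = (e^(5*t) - e^(-t))/(6*t)
K_X(t) = log M_X(t) = -log(t) + log(e^(5*t) - e^(-t)) - log(6)
D^2[K](t) = (-36*t^2*e^(6*t) + e^(12*t) - 2*e^(6*t) + 1)/(t^2*e^(12*t) - 2*t^2*e^(6*t) + t^2)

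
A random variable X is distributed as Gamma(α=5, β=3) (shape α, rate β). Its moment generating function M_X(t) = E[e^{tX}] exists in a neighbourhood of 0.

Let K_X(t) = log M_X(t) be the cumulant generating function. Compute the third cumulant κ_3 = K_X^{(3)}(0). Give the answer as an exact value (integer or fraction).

M_X(t) = 243/(3 - t)^5
K_X(t) = log M_X(t) = -5*log(3 - t) + 5*log(3)
K′(t) = -5/(t - 3)
K′′(t) = 5/(t^2 - 6*t + 9)
K′′′(t) = -10/(t^3 - 9*t^2 + 27*t - 27)

κ_3 = K′′′(0) = 10/27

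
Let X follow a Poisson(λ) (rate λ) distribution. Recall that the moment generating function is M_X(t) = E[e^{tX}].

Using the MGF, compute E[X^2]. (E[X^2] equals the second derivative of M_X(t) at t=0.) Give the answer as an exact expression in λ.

E[X^2] = M^(2)(0) = λ*(λ + 1)

M_X(t) = e^(λ*(e^(t) - 1))
M^(2)(t) = (λ^2*e^(2*t)*e^(λ*e^(t)) + λ*e^(t)*e^(λ*e^(t)))*e^(-λ)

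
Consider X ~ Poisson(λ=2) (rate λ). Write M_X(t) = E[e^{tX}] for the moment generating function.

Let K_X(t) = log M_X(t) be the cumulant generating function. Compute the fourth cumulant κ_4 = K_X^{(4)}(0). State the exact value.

M_X(t) = e^(2*e^(t) - 2)
K_X(t) = log M_X(t) = 2*e^(t) - 2
K′(t) = 2*e^(t)
K′′(t) = 2*e^(t)
K′′′(t) = 2*e^(t)
K′′′′(t) = 2*e^(t)

κ_4 = K′′′′(0) = 2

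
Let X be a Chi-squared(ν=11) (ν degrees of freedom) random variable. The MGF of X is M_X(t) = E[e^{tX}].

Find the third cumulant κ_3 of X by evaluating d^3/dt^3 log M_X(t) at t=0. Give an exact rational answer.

κ_3 = d^3K/dt^3 |_{t=0} = 88

M_X(t) = (1 - 2*t)^(-11/2)
K_X(t) = log M_X(t) = -11*log(1 - 2*t)/2
dK/dt = -11/(2*t - 1)
d^2K/dt^2 = 22/(4*t^2 - 4*t + 1)
d^3K/dt^3 = -88/(8*t^3 - 12*t^2 + 6*t - 1)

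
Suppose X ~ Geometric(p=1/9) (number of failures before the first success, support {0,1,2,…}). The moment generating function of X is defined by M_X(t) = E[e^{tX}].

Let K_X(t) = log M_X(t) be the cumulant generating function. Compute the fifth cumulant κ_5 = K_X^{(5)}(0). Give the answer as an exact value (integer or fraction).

M_X(t) = 1/(9*(1 - 8*e^(t)/9))
K_X(t) = log M_X(t) = -log(1 - 8*e^(t)/9) - 2*log(3)
dK/dt = -8*e^(t)/(8*e^(t) - 9)
d^2K/dt^2 = 72*e^(t)/(64*e^(2*t) - 144*e^(t) + 81)
d^3K/dt^3 = (-576*e^(2*t) - 648*e^(t))/(512*e^(3*t) - 1728*e^(2*t) + 1944*e^(t) - 729)
d^4K/dt^4 = (4608*e^(3*t) + 20736*e^(2*t) + 5832*e^(t))/(4096*e^(4*t) - 18432*e^(3*t) + 31104*e^(2*t) - 23328*e^(t) + 6561)
d^5K/dt^5 = (-36864*e^(4*t) - 456192*e^(3*t) - 513216*e^(2*t) - 52488*e^(t))/(32768*e^(5*t) - 184320*e^(4*t) + 414720*e^(3*t) - 466560*e^(2*t) + 262440*e^(t) - 59049)

κ_5 = d^5K/dt^5 |_{t=0} = 1058760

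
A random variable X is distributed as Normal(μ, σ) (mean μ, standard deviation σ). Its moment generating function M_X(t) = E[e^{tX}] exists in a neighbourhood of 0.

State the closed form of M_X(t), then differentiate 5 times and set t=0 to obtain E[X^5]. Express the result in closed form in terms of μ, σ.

M_X(t) = e^(μ*t + σ^2*t^2/2)
dM/dt = μ*e^(μ*t)*e^(σ^2*t^2/2) + σ^2*t*e^(μ*t)*e^(σ^2*t^2/2)
d^2M/dt^2 = μ^2*e^(μ*t)*e^(σ^2*t^2/2) + 2*μ*σ^2*t*e^(μ*t)*e^(σ^2*t^2/2) + σ^4*t^2*e^(μ*t)*e^(σ^2*t^2/2) + σ^2*e^(μ*t)*e^(σ^2*t^2/2)

E[X^5] = d^5M/dt^5 |_{t=0} = μ*(μ^4 + 10*μ^2*σ^2 + 15*σ^4)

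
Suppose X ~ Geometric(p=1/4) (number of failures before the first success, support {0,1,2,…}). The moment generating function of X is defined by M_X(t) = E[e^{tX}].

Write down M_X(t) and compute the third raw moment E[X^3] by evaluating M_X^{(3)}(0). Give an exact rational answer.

E[X^3] = D^3[M](0) = 219

M_X(t) = 1/(4*(1 - 3*e^(t)/4))
D^3[M](t) = (27*e^(3*t) + 144*e^(2*t) + 48*e^(t))/(81*e^(4*t) - 432*e^(3*t) + 864*e^(2*t) - 768*e^(t) + 256)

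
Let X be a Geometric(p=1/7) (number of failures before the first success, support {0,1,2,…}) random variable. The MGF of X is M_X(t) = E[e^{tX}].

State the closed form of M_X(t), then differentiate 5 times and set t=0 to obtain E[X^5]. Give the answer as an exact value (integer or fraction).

M_X(t) = 1/(7*(1 - 6*e^(t)/7))

E[X^5] = D^5[M](0) = 1277646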